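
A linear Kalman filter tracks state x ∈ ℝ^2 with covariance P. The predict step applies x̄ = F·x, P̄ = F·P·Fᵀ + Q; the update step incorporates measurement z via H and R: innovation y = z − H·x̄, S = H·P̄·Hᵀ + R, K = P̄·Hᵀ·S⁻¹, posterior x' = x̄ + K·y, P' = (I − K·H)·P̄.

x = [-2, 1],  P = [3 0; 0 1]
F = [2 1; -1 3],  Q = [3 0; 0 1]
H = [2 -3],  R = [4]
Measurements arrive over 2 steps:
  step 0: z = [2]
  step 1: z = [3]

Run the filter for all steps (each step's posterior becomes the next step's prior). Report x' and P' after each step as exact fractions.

step 0: x̄ = F·x = [-3, 5]
step 0: P̄ = F·P·Fᵀ + Q = [16 -3; -3 13]
step 0: y = z − H·x̄ = [23]
step 0: S = H·P̄·Hᵀ + R = [221]
step 0: K = P̄·Hᵀ·S⁻¹ = [41/221; -45/221]
step 0: x' = x̄ + K·y = [280/221, 70/221]
step 0: P' = (I − K·H)·P̄ = [1855/221 1182/221; 1182/221 848/221]
step 1: x̄ = F·x = [630/221, -70/221]
step 1: P̄ = F·P·Fᵀ + Q = [13659/221 4744/221; 4744/221 2616/221]
step 1: y = z − H·x̄ = [-807/221]
step 1: S = H·P̄·Hᵀ + R = [22136/221]
step 1: K = P̄·Hᵀ·S⁻¹ = [6543/11068; 205/2767]
step 1: x' = x̄ + K·y = [7659/11068, -1625/2767]
step 1: P' = (I − K·H)·P̄ = [148317/5534 47258/2767; 47258/2767 31232/2767]

step 0: x' = [280/221, 70/221], P' = [1855/221 1182/221; 1182/221 848/221]
step 1: x' = [7659/11068, -1625/2767], P' = [148317/5534 47258/2767; 47258/2767 31232/2767]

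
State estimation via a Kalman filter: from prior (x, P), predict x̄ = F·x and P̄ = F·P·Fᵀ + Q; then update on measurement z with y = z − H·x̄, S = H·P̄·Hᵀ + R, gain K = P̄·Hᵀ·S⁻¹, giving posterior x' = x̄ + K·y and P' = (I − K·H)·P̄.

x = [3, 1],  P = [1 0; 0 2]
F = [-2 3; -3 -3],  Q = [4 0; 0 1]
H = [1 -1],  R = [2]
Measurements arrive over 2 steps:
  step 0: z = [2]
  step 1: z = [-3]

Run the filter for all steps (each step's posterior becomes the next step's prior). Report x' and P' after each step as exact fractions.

step 0: x' = [-253/40, -17/2], P' = [159/20 7; 7 8]
step 1: x' = [-24369/7739, 1021/7739], P' = [88692/7739 85928/7739; 85928/7739 98562/7739]

step 0: x̄ = F·x = [-3, -12]
step 0: P̄ = F·P·Fᵀ + Q = [26 -12; -12 28]
step 0: y = z − H·x̄ = [-7]
step 0: S = H·P̄·Hᵀ + R = [80]
step 0: K = P̄·Hᵀ·S⁻¹ = [19/40; -1/2]
step 0: x' = x̄ + K·y = [-253/40, -17/2]
step 0: P' = (I − K·H)·P̄ = [159/20 7; 7 8]
step 1: x̄ = F·x = [-257/20, 1779/40]
step 1: P̄ = F·P·Fᵀ + Q = [119/5 -453/10; -453/10 5411/20]
step 1: y = z − H·x̄ = [2173/40]
step 1: S = H·P̄·Hᵀ + R = [7739/20]
step 1: K = P̄·Hᵀ·S⁻¹ = [1382/7739; -6317/7739]
step 1: x' = x̄ + K·y = [-24369/7739, 1021/7739]
step 1: P' = (I − K·H)·P̄ = [88692/7739 85928/7739; 85928/7739 98562/7739]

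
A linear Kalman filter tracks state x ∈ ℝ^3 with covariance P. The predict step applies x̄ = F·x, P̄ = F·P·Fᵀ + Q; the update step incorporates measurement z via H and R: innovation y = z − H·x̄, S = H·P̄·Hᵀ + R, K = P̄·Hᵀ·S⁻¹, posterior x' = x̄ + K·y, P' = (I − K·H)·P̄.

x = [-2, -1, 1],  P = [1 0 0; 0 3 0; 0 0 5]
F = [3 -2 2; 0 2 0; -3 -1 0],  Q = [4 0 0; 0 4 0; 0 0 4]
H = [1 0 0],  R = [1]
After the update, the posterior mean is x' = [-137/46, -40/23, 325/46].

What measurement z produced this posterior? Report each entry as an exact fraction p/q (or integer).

x̄ = F·x = [-2, -2, 7]
P̄ = F·P·Fᵀ + Q = [45 -12 -3; -12 16 -6; -3 -6 16]
S = H·P̄·Hᵀ + R = [46]
K = P̄·Hᵀ·S⁻¹ = [45/46; -6/23; -3/46]
x' − x̄ = [-45/46, 6/23, 3/46] = K·y
y = (KᵀK)⁻¹·Kᵀ·(x' − x̄) = [-1]
z = y + H·x̄ = [-1] + [-2] = [-3]

z = [-3]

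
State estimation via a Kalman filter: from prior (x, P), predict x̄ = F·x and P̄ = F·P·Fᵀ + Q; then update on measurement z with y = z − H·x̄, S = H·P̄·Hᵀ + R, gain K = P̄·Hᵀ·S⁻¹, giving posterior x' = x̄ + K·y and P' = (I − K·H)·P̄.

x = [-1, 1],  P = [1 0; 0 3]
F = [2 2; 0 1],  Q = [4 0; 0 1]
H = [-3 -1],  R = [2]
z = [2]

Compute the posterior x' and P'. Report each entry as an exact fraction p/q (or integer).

x̄ = F·x = [0, 1]
P̄ = F·P·Fᵀ + Q = [20 6; 6 4]
y = z − H·x̄ = [3]
S = H·P̄·Hᵀ + R = [222]
K = P̄·Hᵀ·S⁻¹ = [-11/37; -11/111]
x' = x̄ + K·y = [-33/37, 26/37]
P' = (I − K·H)·P̄ = [14/37 -20/37; -20/37 202/111]

x' = [-33/37, 26/37]
P' = [14/37 -20/37; -20/37 202/111]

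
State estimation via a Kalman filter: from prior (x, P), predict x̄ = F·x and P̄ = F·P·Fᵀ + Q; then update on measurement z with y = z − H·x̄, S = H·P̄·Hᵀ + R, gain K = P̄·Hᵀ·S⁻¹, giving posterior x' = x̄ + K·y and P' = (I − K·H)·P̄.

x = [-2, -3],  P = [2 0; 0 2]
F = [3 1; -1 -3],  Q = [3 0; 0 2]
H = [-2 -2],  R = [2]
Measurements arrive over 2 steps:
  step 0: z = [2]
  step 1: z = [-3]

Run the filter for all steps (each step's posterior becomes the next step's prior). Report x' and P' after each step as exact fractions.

step 0: x̄ = F·x = [-9, 11]
step 0: P̄ = F·P·Fᵀ + Q = [23 -12; -12 22]
step 0: y = z − H·x̄ = [6]
step 0: S = H·P̄·Hᵀ + R = [86]
step 0: K = P̄·Hᵀ·S⁻¹ = [-11/43; -10/43]
step 0: x' = x̄ + K·y = [-453/43, 413/43]
step 0: P' = (I − K·H)·P̄ = [747/43 -736/43; -736/43 746/43]
step 1: x̄ = F·x = [-22, -786/43]
step 1: P̄ = F·P·Fᵀ + Q = [74 67; 67 3131/43]
step 1: y = z − H·x̄ = [-3593/43]
step 1: S = H·P̄·Hᵀ + R = [48386/43]
step 1: K = P̄·Hᵀ·S⁻¹ = [-6063/24193; -6012/24193]
step 1: x' = x̄ + K·y = [-25633/24193, 60126/24193]
step 1: P' = (I − K·H)·P̄ = [80516/24193 -74453/24193; -74453/24193 80465/24193]

step 0: x' = [-453/43, 413/43], P' = [747/43 -736/43; -736/43 746/43]
step 1: x' = [-25633/24193, 60126/24193], P' = [80516/24193 -74453/24193; -74453/24193 80465/24193]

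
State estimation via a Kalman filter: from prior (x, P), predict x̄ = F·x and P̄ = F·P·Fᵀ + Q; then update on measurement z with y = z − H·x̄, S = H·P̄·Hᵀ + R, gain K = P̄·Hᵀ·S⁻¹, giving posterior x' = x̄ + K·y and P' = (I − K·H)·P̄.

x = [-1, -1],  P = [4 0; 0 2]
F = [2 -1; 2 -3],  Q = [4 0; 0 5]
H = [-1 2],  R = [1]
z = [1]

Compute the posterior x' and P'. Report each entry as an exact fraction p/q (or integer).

x' = [-135/91, -3/13]
P' = [1518/91 110/13; 110/13 59/13]

x̄ = F·x = [-1, 1]
P̄ = F·P·Fᵀ + Q = [22 22; 22 39]
y = z − H·x̄ = [-2]
S = H·P̄·Hᵀ + R = [91]
K = P̄·Hᵀ·S⁻¹ = [22/91; 8/13]
x' = x̄ + K·y = [-135/91, -3/13]
P' = (I − K·H)·P̄ = [1518/91 110/13; 110/13 59/13]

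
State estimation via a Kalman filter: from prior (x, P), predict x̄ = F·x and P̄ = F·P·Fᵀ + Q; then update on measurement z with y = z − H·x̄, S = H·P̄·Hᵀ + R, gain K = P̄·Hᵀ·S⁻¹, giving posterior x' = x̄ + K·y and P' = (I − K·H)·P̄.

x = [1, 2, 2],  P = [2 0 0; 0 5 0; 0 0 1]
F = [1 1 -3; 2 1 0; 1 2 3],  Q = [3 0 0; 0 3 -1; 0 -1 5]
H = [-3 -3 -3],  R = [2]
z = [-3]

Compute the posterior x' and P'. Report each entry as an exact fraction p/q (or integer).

x' = [-6342/1091, 602/1091, 6853/1091]
P' = [12080/1091 -783/1091 -11235/1091; -783/1091 4460/1091 -3601/1091; -11235/1091 -3601/1091 14940/1091]

x̄ = F·x = [-3, 4, 11]
P̄ = F·P·Fᵀ + Q = [19 9 3; 9 16 13; 3 13 36]
y = z − H·x̄ = [33]
S = H·P̄·Hᵀ + R = [1091]
K = P̄·Hᵀ·S⁻¹ = [-93/1091; -114/1091; -156/1091]
x' = x̄ + K·y = [-6342/1091, 602/1091, 6853/1091]
P' = (I − K·H)·P̄ = [12080/1091 -783/1091 -11235/1091; -783/1091 4460/1091 -3601/1091; -11235/1091 -3601/1091 14940/1091]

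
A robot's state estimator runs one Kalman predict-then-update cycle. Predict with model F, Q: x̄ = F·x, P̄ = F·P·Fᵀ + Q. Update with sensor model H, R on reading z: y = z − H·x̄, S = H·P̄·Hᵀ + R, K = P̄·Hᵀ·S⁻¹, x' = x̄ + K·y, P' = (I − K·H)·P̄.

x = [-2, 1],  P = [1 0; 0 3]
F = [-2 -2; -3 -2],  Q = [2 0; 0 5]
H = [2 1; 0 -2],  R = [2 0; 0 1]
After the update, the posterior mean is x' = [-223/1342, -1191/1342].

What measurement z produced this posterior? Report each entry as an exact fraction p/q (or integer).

x̄ = F·x = [2, 4]
P̄ = F·P·Fᵀ + Q = [18 18; 18 26]
S = H·P̄·Hᵀ + R = [172 -124; -124 105]
K = P̄·Hᵀ·S⁻¹ = [603/1342 126/671; 31/1342 -314/671]
x' − x̄ = [-2907/1342, -6559/1342] = K·y
y = (KᵀK)⁻¹·Kᵀ·(x' − x̄) = [-9, 10]
z = y + H·x̄ = [-9, 10] + [8, -8] = [-1, 2]

z = [-1, 2]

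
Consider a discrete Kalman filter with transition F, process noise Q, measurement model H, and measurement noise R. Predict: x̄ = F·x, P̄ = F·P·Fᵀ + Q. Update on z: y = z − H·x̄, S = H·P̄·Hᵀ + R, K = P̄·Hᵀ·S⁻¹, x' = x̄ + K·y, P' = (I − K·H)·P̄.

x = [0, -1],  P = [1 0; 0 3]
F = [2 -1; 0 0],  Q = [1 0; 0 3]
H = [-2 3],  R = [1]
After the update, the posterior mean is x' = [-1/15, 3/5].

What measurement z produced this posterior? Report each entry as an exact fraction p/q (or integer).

x̄ = F·x = [1, 0]
P̄ = F·P·Fᵀ + Q = [8 0; 0 3]
S = H·P̄·Hᵀ + R = [60]
K = P̄·Hᵀ·S⁻¹ = [-4/15; 3/20]
x' − x̄ = [-16/15, 3/5] = K·y
y = (KᵀK)⁻¹·Kᵀ·(x' − x̄) = [4]
z = y + H·x̄ = [4] + [-2] = [2]

z = [2]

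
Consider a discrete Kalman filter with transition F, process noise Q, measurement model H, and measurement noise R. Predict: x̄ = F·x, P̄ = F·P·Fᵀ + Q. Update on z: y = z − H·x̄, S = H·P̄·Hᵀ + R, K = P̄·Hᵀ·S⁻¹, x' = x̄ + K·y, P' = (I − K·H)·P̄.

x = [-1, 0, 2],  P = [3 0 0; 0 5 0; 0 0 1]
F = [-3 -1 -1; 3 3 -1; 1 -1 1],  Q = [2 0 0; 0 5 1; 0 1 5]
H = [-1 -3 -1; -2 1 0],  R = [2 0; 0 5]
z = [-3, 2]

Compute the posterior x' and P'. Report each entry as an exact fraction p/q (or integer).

x̄ = F·x = [1, -5, 1]
P̄ = F·P·Fᵀ + Q = [35 -41 -5; -41 78 -6; -5 -6 14]
y = z − H·x̄ = [-16, 9]
S = H·P̄·Hᵀ + R = [461 -373; -373 387]
K = P̄·Hᵀ·S⁻¹ = [-66/479 -201/479; -12689/39278 4009/39278; 4975/39278 5201/39278]
x' = x̄ + K·y = [-274/479, 42715/39278, 6487/39278]
P' = (I − K·H)·P̄ = [592/479 179/479 -997/479; 179/479 49401/39278 -137503/39278; -997/479 -137503/39278 484313/39278]

x' = [-274/479, 42715/39278, 6487/39278]
P' = [592/479 179/479 -997/479; 179/479 49401/39278 -137503/39278; -997/479 -137503/39278 484313/39278]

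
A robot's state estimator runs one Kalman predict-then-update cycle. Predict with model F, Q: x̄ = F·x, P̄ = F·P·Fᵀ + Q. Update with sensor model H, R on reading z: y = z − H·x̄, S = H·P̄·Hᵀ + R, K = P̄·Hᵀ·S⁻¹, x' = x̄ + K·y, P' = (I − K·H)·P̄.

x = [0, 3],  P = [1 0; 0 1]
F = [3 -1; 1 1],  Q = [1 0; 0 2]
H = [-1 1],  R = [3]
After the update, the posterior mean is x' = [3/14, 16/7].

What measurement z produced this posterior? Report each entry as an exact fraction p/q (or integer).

z = [1]

x̄ = F·x = [-3, 3]
P̄ = F·P·Fᵀ + Q = [11 2; 2 4]
S = H·P̄·Hᵀ + R = [14]
K = P̄·Hᵀ·S⁻¹ = [-9/14; 1/7]
x' − x̄ = [45/14, -5/7] = K·y
y = (KᵀK)⁻¹·Kᵀ·(x' − x̄) = [-5]
z = y + H·x̄ = [-5] + [6] = [1]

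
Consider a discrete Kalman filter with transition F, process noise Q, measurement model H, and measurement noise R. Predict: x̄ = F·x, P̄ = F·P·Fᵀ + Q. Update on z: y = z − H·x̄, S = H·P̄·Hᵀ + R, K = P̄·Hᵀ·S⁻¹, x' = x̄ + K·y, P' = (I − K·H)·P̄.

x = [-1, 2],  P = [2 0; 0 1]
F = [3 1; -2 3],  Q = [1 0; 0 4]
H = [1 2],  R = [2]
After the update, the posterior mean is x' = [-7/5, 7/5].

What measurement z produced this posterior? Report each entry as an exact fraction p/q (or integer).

z = [1]

x̄ = F·x = [-1, 8]
P̄ = F·P·Fᵀ + Q = [20 -9; -9 21]
S = H·P̄·Hᵀ + R = [70]
K = P̄·Hᵀ·S⁻¹ = [1/35; 33/70]
x' − x̄ = [-2/5, -33/5] = K·y
y = (KᵀK)⁻¹·Kᵀ·(x' − x̄) = [-14]
z = y + H·x̄ = [-14] + [15] = [1]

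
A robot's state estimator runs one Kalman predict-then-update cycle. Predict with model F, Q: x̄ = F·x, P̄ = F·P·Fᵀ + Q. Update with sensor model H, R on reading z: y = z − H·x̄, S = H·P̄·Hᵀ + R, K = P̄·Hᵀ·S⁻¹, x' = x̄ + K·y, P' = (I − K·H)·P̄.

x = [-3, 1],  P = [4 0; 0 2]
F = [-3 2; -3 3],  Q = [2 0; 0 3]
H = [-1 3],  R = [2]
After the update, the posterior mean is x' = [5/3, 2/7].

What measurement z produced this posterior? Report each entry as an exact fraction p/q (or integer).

x̄ = F·x = [11, 12]
P̄ = F·P·Fᵀ + Q = [46 48; 48 57]
S = H·P̄·Hᵀ + R = [273]
K = P̄·Hᵀ·S⁻¹ = [14/39; 41/91]
x' − x̄ = [-28/3, -82/7] = K·y
y = (KᵀK)⁻¹·Kᵀ·(x' − x̄) = [-26]
z = y + H·x̄ = [-26] + [25] = [-1]

z = [-1]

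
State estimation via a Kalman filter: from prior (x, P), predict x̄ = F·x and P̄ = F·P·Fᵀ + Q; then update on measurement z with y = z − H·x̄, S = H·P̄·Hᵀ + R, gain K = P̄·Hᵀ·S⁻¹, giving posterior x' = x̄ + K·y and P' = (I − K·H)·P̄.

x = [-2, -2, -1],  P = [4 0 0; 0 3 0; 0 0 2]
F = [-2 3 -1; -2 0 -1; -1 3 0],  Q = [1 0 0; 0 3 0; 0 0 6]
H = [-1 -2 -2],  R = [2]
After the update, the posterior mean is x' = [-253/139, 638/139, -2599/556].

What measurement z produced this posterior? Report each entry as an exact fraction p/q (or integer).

x̄ = F·x = [-1, 5, -4]
P̄ = F·P·Fᵀ + Q = [46 18 35; 18 21 8; 35 8 37]
S = H·P̄·Hᵀ + R = [556]
K = P̄·Hᵀ·S⁻¹ = [-38/139; -19/139; -125/556]
x' − x̄ = [-114/139, -57/139, -375/556] = K·y
y = (KᵀK)⁻¹·Kᵀ·(x' − x̄) = [3]
z = y + H·x̄ = [3] + [-1] = [2]

z = [2]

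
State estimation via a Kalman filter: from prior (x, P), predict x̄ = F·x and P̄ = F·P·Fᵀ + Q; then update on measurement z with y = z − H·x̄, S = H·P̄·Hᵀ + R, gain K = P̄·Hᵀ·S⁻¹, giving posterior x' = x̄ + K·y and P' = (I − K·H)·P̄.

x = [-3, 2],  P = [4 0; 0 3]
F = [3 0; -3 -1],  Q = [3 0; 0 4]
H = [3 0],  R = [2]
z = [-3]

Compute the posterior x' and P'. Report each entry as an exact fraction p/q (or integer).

x̄ = F·x = [-9, 7]
P̄ = F·P·Fᵀ + Q = [39 -36; -36 43]
y = z − H·x̄ = [24]
S = H·P̄·Hᵀ + R = [353]
K = P̄·Hᵀ·S⁻¹ = [117/353; -108/353]
x' = x̄ + K·y = [-369/353, -121/353]
P' = (I − K·H)·P̄ = [78/353 -72/353; -72/353 3515/353]

x' = [-369/353, -121/353]
P' = [78/353 -72/353; -72/353 3515/353]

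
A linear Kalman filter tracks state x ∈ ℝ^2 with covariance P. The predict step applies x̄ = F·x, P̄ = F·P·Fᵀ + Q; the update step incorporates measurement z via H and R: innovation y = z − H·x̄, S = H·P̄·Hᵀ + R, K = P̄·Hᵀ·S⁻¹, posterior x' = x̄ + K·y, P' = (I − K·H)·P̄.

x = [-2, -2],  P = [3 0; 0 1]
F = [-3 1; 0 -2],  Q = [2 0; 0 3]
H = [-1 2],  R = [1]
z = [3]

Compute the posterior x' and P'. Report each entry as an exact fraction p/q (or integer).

x' = [302/67, 252/67]
P' = [854/67 410/67; 410/67 213/67]

x̄ = F·x = [4, 4]
P̄ = F·P·Fᵀ + Q = [30 -2; -2 7]
y = z − H·x̄ = [-1]
S = H·P̄·Hᵀ + R = [67]
K = P̄·Hᵀ·S⁻¹ = [-34/67; 16/67]
x' = x̄ + K·y = [302/67, 252/67]
P' = (I − K·H)·P̄ = [854/67 410/67; 410/67 213/67]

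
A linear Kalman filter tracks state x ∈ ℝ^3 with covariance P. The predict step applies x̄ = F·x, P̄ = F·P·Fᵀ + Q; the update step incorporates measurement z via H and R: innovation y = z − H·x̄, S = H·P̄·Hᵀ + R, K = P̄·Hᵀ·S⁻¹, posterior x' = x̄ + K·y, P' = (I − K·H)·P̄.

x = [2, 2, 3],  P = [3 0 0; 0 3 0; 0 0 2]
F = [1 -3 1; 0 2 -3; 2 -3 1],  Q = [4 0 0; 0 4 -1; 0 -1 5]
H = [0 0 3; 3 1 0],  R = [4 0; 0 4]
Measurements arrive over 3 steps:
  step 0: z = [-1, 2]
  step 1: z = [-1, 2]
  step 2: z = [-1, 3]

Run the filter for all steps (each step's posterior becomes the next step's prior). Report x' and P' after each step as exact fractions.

step 0: x' = [13669/8381, -29385/8381, -1703/8381], P' = [43803/16762 -111585/16762 910/8381; -111585/16762 338987/16762 -2410/8381; 910/8381 -2410/8381 3628/8381]
step 1: x' = [9635237/46033237, 2035134477/1611163295, -460162373/1611163295], P' = [57620610/46033237 -115343650/46033237 4657440/46033237; -115343650/46033237 12177939714/1611163295 -409267696/1611163295; 4657440/46033237 -409267696/1611163295 696135964/1611163295]
step 2: x' = [947256312589/2448552794113, 27415850657964/17139869558791, -5014978316001/17139869558791], P' = [3057049912524/2448552794113 -6115233680676/2448552794113 246809705984/2448552794113; -6115233680676/2448552794113 129129273734432/17139869558791 -4354589100816/17139869558791; 246809705984/2448552794113 -4354589100816/17139869558791 7400496721084/17139869558791]

step 0: x̄ = F·x = [-1, -5, 1]
step 0: P̄ = F·P·Fᵀ + Q = [36 -24 35; -24 34 -25; 35 -25 46]
step 0: y = z − H·x̄ = [-4, 10]
step 0: S = H·P̄·Hᵀ + R = [418 240; 240 218]
step 0: K = P̄·Hᵀ·S⁻¹ = [1365/16762 2478/8381; -3615/16762 529/8381; 2721/8381 80/8381]
step 0: x' = x̄ + K·y = [13669/8381, -29385/8381, -1703/8381]
step 0: P' = (I − K·H)·P̄ = [43803/16762 -111585/16762 910/8381; -111585/16762 338987/16762 -2410/8381; 910/8381 -2410/8381 3628/8381]
step 1: x̄ = F·x = [100121/8381, -53661/8381, 113790/8381]
step 1: P̄ = F·P·Fᵀ + Q = [1935530/8381 -1168670/8381 2092195/8381; -1168670/8381 773070/8381 -1291366/8381; 2092195/8381 -1291366/8381 4692381/16762]
step 1: y = z − H·x̄ = [-349751/8381, -229940/8381]
step 1: S = H·P̄·Hᵀ + R = [42298477/16762 14955657/8381; 14955657/8381 11214344/8381]
step 1: K = P̄·Hᵀ·S⁻¹ = [3493080/46033237 14379545/46033237; -306950772/1611163295 16714116/1611163295; 522101973/1611163295 19940876/1611163295]
step 1: x' = x̄ + K·y = [9635237/46033237, 2035134477/1611163295, -460162373/1611163295]
step 1: P' = (I − K·H)·P̄ = [57620610/46033237 -115343650/46033237 4657440/46033237; -115343650/46033237 12177939714/1611163295 -409267696/1611163295; 4657440/46033237 -409267696/1611163295 696135964/1611163295]
step 2: x̄ = F·x = [-889761787/230166185, 778679439/230166185, -841585602/230166185]
step 2: P̄ = F·P·Fᵀ + Q = [20823251628/230166185 -12603011076/230166185 21944131888/230166185; -12603011076/230166185 9476121152/230166185 -14056475361/230166185; 21944131888/230166185 -14056475361/230166185 25424610863/230166185]
step 2: y = z − H·x̄ = [2294590621/230166185, 2581104477/230166185]
step 2: S = H·P̄·Hᵀ + R = [229742162507/230166185 155327760909/230166185; 155327760909/230166185 122187984088/230166185]
step 2: K = P̄·Hᵀ·S⁻¹ = [185107279488/2448552794113 763979014224/2448552794113; -3265941825612/17139869558791 177341610059/17139869558791; 5550372540813/17139869558791 207103681212/17139869558791]
step 2: x' = x̄ + K·y = [947256312589/2448552794113, 27415850657964/17139869558791, -5014978316001/17139869558791]
step 2: P' = (I − K·H)·P̄ = [3057049912524/2448552794113 -6115233680676/2448552794113 246809705984/2448552794113; -6115233680676/2448552794113 129129273734432/17139869558791 -4354589100816/17139869558791; 246809705984/2448552794113 -4354589100816/17139869558791 7400496721084/17139869558791]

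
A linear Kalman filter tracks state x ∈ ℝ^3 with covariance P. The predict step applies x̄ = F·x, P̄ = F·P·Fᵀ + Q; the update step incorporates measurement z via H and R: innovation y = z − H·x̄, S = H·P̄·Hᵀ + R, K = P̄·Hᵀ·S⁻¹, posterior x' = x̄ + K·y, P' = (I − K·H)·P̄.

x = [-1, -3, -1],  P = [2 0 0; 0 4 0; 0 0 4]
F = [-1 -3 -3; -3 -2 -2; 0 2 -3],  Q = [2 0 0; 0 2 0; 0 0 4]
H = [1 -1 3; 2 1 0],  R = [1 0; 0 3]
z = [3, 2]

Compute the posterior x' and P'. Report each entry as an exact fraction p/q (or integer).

x' = [212593/295511, 227741/295511, 296987/295511]
P' = [620404/295511 -926234/295511 -514180/295511; -926234/295511 2104912/295511 1007792/295511; -514180/295511 1007792/295511 538776/295511]

x̄ = F·x = [13, 11, -3]
P̄ = F·P·Fᵀ + Q = [76 54 12; 54 52 8; 12 8 56]
y = z − H·x̄ = [10, -35]
S = H·P̄·Hᵀ + R = [549 142; 142 575]
K = P̄·Hᵀ·S⁻¹ = [4098/295511 104858/295511; -7770/295511 84148/295511; 94356/295511 -6856/295511]
x' = x̄ + K·y = [212593/295511, 227741/295511, 296987/295511]
P' = (I − K·H)·P̄ = [620404/295511 -926234/295511 -514180/295511; -926234/295511 2104912/295511 1007792/295511; -514180/295511 1007792/295511 538776/295511]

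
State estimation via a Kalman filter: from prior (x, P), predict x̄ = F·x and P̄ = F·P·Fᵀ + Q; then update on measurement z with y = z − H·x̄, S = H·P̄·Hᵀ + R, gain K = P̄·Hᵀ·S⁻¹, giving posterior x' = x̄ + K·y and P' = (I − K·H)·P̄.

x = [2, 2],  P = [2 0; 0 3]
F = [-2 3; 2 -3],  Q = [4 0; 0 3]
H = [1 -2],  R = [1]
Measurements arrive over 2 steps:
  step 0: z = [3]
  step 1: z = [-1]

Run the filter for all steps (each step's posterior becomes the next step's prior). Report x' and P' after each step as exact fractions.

step 0: x' = [337/332, -331/332], P' = [1067/332 479/332; 479/332 295/332]
step 1: x' = [-1884/2317, 550/2317], P' = [51339/16219 23243/16219; 23243/16219 14380/16219]

step 0: x̄ = F·x = [2, -2]
step 0: P̄ = F·P·Fᵀ + Q = [39 -35; -35 38]
step 0: y = z − H·x̄ = [-3]
step 0: S = H·P̄·Hᵀ + R = [332]
step 0: K = P̄·Hᵀ·S⁻¹ = [109/332; -111/332]
step 0: x' = x̄ + K·y = [337/332, -331/332]
step 0: P' = (I − K·H)·P̄ = [1067/332 479/332; 479/332 295/332]
step 1: x̄ = F·x = [-1667/332, 1667/332]
step 1: P̄ = F·P·Fᵀ + Q = [2503/332 -1175/332; -1175/332 2171/332]
step 1: y = z − H·x̄ = [4669/332]
step 1: S = H·P̄·Hᵀ + R = [16219/332]
step 1: K = P̄·Hᵀ·S⁻¹ = [4853/16219; -5517/16219]
step 1: x' = x̄ + K·y = [-1884/2317, 550/2317]
step 1: P' = (I − K·H)·P̄ = [51339/16219 23243/16219; 23243/16219 14380/16219]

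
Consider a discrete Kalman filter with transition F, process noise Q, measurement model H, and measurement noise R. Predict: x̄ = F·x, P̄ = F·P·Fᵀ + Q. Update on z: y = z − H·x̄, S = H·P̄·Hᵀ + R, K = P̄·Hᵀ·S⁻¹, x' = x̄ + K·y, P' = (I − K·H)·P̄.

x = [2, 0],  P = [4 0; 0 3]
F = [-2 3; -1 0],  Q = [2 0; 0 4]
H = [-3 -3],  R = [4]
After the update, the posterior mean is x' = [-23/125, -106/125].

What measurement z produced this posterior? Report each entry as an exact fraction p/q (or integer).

z = [3]

x̄ = F·x = [-4, -2]
P̄ = F·P·Fᵀ + Q = [45 8; 8 8]
S = H·P̄·Hᵀ + R = [625]
K = P̄·Hᵀ·S⁻¹ = [-159/625; -48/625]
x' − x̄ = [477/125, 144/125] = K·y
y = (KᵀK)⁻¹·Kᵀ·(x' − x̄) = [-15]
z = y + H·x̄ = [-15] + [18] = [3]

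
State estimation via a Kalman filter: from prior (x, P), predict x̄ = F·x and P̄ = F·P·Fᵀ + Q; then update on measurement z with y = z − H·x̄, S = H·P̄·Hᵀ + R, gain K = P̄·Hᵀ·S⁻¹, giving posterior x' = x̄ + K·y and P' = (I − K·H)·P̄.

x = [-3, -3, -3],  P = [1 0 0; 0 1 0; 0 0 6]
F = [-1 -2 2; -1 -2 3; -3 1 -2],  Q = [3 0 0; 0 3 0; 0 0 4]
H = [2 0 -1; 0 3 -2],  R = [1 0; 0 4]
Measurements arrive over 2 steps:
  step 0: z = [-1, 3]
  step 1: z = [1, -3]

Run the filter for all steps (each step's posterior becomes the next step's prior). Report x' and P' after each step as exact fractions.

step 0: x' = [30152/8115, 49919/8115, 65638/8115], P' = [60209/24345 71138/24345 109471/24345; 71138/24345 102416/24345 142462/24345; 109471/24345 142462/24345 220259/24345]
step 1: x' = [-27316256/201207185, -302928267/201207185, -214317993/201207185], P' = [583054491/402414370 302039001/201207185 999912223/402414370; 302039001/201207185 452178462/201207185 615558483/201207185; 999912223/402414370 615558483/201207185 2048888789/402414370]

step 0: x̄ = F·x = [3, 0, 12]
step 0: P̄ = F·P·Fᵀ + Q = [32 41 -23; 41 62 -35; -23 -35 38]
step 0: y = z − H·x̄ = [5, 27]
step 0: S = H·P̄·Hᵀ + R = [259 519; 519 1134]
step 0: K = P̄·Hᵀ·S⁻¹ = [3649/8115 -1382/24345; -62/8115 5581/24345; -439/8115 -3283/24345]
step 0: x' = x̄ + K·y = [30152/8115, 49919/8115, 65638/8115]
step 0: P' = (I − K·H)·P̄ = [60209/24345 71138/24345 109471/24345; 71138/24345 102416/24345 142462/24345; 109471/24345 142462/24345 220259/24345]
step 1: x̄ = F·x = [1286/8115, 22308/2705, -57271/2705]
step 1: P̄ = F·P·Fᵀ + Q = [130916/24345 11556/2705 -44221/8115; 11556/2705 49269/2705 -84348/2705; -44221/8115 -84348/2705 215521/2705]
step 1: y = z − H·x̄ = [-33254/1623, -189581/2705]
step 1: S = H·P̄·Hᵀ + R = [603670/4869 487430/1623; 487430/1623 2328501/2705]
step 1: K = P̄·Hᵀ·S⁻¹ = [166196759/402414370 -4689761/40241437; -11480481/201207185 6270921/40241437; -49064343/402414370 -10110667/40241437]
step 1: x' = x̄ + K·y = [-27316256/201207185, -302928267/201207185, -214317993/201207185]
step 1: P' = (I − K·H)·P̄ = [583054491/402414370 302039001/201207185 999912223/402414370; 302039001/201207185 452178462/201207185 615558483/201207185; 999912223/402414370 615558483/201207185 2048888789/402414370]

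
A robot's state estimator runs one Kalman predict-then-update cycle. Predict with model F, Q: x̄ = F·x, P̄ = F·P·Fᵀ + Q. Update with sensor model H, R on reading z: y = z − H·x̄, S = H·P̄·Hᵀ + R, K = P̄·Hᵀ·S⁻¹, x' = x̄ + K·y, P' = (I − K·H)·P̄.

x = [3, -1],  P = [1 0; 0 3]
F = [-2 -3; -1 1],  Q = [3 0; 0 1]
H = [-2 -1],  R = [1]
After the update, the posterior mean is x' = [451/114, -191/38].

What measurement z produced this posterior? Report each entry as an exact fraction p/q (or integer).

x̄ = F·x = [-3, -4]
P̄ = F·P·Fᵀ + Q = [34 -7; -7 5]
S = H·P̄·Hᵀ + R = [114]
K = P̄·Hᵀ·S⁻¹ = [-61/114; 3/38]
x' − x̄ = [793/114, -39/38] = K·y
y = (KᵀK)⁻¹·Kᵀ·(x' − x̄) = [-13]
z = y + H·x̄ = [-13] + [10] = [-3]

z = [-3]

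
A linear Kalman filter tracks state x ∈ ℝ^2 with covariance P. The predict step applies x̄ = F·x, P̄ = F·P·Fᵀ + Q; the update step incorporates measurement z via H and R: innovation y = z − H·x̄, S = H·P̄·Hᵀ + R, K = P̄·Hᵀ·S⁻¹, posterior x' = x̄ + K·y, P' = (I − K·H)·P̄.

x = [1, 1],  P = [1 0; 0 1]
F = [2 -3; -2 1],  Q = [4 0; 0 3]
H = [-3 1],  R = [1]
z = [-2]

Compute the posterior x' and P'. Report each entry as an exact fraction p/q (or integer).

x̄ = F·x = [-1, -1]
P̄ = F·P·Fᵀ + Q = [17 -7; -7 8]
y = z − H·x̄ = [-4]
S = H·P̄·Hᵀ + R = [204]
K = P̄·Hᵀ·S⁻¹ = [-29/102; 29/204]
x' = x̄ + K·y = [7/51, -80/51]
P' = (I − K·H)·P̄ = [26/51 127/102; 127/102 791/204]

x' = [7/51, -80/51]
P' = [26/51 127/102; 127/102 791/204]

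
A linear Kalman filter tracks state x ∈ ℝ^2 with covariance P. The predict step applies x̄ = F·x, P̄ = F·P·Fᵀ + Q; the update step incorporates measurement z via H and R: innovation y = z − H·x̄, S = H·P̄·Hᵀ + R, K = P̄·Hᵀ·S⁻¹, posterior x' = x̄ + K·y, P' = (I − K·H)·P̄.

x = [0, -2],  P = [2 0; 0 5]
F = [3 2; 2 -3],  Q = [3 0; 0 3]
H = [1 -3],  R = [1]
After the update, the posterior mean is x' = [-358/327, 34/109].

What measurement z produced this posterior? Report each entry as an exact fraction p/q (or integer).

z = [-2]

x̄ = F·x = [-4, 6]
P̄ = F·P·Fᵀ + Q = [41 -18; -18 56]
S = H·P̄·Hᵀ + R = [654]
K = P̄·Hᵀ·S⁻¹ = [95/654; -31/109]
x' − x̄ = [950/327, -620/109] = K·y
y = (KᵀK)⁻¹·Kᵀ·(x' − x̄) = [20]
z = y + H·x̄ = [20] + [-22] = [-2]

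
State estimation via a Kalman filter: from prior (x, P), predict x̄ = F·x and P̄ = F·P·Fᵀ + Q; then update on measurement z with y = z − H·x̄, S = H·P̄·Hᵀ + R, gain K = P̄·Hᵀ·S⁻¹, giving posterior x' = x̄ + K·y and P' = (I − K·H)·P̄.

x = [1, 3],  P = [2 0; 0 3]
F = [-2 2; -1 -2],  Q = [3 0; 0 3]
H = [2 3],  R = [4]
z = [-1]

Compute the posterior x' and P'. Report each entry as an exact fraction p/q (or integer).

x̄ = F·x = [4, -7]
P̄ = F·P·Fᵀ + Q = [23 -8; -8 17]
y = z − H·x̄ = [12]
S = H·P̄·Hᵀ + R = [153]
K = P̄·Hᵀ·S⁻¹ = [22/153; 35/153]
x' = x̄ + K·y = [292/51, -217/51]
P' = (I − K·H)·P̄ = [3035/153 -1994/153; -1994/153 1376/153]

x' = [292/51, -217/51]
P' = [3035/153 -1994/153; -1994/153 1376/153]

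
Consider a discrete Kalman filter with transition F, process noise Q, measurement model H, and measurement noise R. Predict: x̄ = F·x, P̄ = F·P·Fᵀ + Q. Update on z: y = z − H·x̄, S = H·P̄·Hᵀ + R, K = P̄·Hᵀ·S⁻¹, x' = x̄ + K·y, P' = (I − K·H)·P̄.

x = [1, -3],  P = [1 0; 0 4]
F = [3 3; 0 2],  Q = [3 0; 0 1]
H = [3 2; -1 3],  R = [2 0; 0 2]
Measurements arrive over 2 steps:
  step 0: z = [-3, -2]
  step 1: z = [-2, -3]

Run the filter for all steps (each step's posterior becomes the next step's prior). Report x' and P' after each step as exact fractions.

step 0: x̄ = F·x = [-6, -6]
step 0: P̄ = F·P·Fᵀ + Q = [48 24; 24 17]
step 0: y = z − H·x̄ = [27, 10]
step 0: S = H·P̄·Hᵀ + R = [790 126; 126 59]
step 0: K = P̄·Hᵀ·S⁻¹ = [4152/15367 -2616/15367; 1426/15367 3987/15367]
step 0: x' = x̄ + K·y = [-6258/15367, -13830/15367]
step 0: P' = (I − K·H)·P̄ = [3216/15367 -672/15367; -672/15367 2434/15367]
step 1: x̄ = F·x = [-60264/15367, -27660/15367]
step 1: P̄ = F·P·Fᵀ + Q = [84855/15367 10572/15367; 10572/15367 25103/15367]
step 1: y = z − H·x̄ = [205378/15367, -23385/15367]
step 1: S = H·P̄·Hᵀ + R = [1021705/15367 -29943/15367; -29943/15367 278084/15367]
step 1: K = P̄·Hᵀ·S⁻¹ = [4885737/18430613 -2995824/18430613; 1608617/18430613 4463793/18430613]
step 1: x' = x̄ + K·y = [-2422218/18430613, -18468277/18430613]
step 1: P' = (I − K·H)·P̄ = [3754338/18430613 -745770/18430613; -745770/18430613 2727272/18430613]

step 0: x' = [-6258/15367, -13830/15367], P' = [3216/15367 -672/15367; -672/15367 2434/15367]
step 1: x' = [-2422218/18430613, -18468277/18430613], P' = [3754338/18430613 -745770/18430613; -745770/18430613 2727272/18430613]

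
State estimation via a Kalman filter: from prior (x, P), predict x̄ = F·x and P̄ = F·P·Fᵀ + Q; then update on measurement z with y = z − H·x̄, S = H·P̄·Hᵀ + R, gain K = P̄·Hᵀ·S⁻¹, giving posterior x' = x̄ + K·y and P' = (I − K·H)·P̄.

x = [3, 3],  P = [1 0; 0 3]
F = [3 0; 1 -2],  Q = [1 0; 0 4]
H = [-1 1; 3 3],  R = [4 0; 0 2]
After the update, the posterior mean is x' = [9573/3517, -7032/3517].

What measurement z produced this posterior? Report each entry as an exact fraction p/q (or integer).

z = [-3, 2]

x̄ = F·x = [9, -3]
P̄ = F·P·Fᵀ + Q = [10 3; 3 17]
S = H·P̄·Hᵀ + R = [25 21; 21 299]
K = P̄·Hᵀ·S⁻¹ = [-1456/3517 561/3517; 1463/3517 603/3517]
x' − x̄ = [-22080/3517, 3519/3517] = K·y
y = (KᵀK)⁻¹·Kᵀ·(x' − x̄) = [9, -16]
z = y + H·x̄ = [9, -16] + [-12, 18] = [-3, 2]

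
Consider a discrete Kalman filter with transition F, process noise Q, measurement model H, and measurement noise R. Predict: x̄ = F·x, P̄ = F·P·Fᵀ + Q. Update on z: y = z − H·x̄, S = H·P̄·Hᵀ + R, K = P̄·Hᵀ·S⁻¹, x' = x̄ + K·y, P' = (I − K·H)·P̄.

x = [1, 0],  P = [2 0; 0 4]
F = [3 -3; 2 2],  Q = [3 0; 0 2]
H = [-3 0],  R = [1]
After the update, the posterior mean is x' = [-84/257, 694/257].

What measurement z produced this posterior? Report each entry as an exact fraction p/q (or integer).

x̄ = F·x = [3, 2]
P̄ = F·P·Fᵀ + Q = [57 -12; -12 26]
S = H·P̄·Hᵀ + R = [514]
K = P̄·Hᵀ·S⁻¹ = [-171/514; 18/257]
x' − x̄ = [-855/257, 180/257] = K·y
y = (KᵀK)⁻¹·Kᵀ·(x' − x̄) = [10]
z = y + H·x̄ = [10] + [-9] = [1]

z = [1]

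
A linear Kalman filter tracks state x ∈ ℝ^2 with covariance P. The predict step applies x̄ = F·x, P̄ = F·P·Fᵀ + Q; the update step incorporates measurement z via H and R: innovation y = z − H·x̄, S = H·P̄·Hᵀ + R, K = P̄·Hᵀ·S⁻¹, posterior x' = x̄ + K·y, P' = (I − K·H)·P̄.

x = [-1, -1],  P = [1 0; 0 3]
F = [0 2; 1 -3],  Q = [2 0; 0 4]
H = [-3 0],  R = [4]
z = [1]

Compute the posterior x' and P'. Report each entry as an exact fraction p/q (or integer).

x̄ = F·x = [-2, 2]
P̄ = F·P·Fᵀ + Q = [14 -18; -18 32]
y = z − H·x̄ = [-5]
S = H·P̄·Hᵀ + R = [130]
K = P̄·Hᵀ·S⁻¹ = [-21/65; 27/65]
x' = x̄ + K·y = [-5/13, -1/13]
P' = (I − K·H)·P̄ = [28/65 -36/65; -36/65 622/65]

x' = [-5/13, -1/13]
P' = [28/65 -36/65; -36/65 622/65]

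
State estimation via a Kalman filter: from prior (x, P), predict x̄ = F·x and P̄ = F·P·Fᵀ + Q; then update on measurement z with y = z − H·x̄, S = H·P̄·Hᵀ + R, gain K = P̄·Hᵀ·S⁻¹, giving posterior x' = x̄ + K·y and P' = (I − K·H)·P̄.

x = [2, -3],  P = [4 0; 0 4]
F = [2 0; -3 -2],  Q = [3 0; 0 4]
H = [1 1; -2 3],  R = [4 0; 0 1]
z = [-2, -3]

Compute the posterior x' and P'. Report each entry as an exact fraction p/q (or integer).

x̄ = F·x = [4, 0]
P̄ = F·P·Fᵀ + Q = [19 -24; -24 56]
y = z − H·x̄ = [-6, 5]
S = H·P̄·Hᵀ + R = [31 106; 106 869]
K = P̄·Hᵀ·S⁻¹ = [7315/15703 -2880/15703; 4912/15703 3304/15703]
x' = x̄ + K·y = [4522/15703, -12952/15703]
P' = (I − K·H)·P̄ = [18132/15703 11128/15703; 11128/15703 8520/15703]

x' = [4522/15703, -12952/15703]
P' = [18132/15703 11128/15703; 11128/15703 8520/15703]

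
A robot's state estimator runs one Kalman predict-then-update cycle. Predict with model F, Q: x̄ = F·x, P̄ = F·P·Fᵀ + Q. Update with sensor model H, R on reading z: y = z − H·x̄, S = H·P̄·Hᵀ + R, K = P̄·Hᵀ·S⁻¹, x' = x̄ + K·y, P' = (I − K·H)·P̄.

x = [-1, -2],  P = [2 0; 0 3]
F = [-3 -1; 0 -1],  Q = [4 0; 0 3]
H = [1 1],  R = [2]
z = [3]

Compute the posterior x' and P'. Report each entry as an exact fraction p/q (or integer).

x̄ = F·x = [5, 2]
P̄ = F·P·Fᵀ + Q = [25 3; 3 6]
y = z − H·x̄ = [-4]
S = H·P̄·Hᵀ + R = [39]
K = P̄·Hᵀ·S⁻¹ = [28/39; 3/13]
x' = x̄ + K·y = [83/39, 14/13]
P' = (I − K·H)·P̄ = [191/39 -45/13; -45/13 51/13]

x' = [83/39, 14/13]
P' = [191/39 -45/13; -45/13 51/13]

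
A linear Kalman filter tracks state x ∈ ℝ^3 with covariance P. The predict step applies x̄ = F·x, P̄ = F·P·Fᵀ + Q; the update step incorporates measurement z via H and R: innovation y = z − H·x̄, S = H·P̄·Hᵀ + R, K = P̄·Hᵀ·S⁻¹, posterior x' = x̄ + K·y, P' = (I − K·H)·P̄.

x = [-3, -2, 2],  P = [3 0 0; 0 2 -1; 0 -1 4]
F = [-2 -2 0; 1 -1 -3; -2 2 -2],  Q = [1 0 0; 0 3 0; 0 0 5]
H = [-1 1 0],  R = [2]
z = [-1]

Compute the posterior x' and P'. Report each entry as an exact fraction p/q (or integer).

x' = [306/77, 197/77, 134/77]
P' = [776/77 718/77 522/77; 718/77 810/77 558/77; 522/77 558/77 3449/77]

x̄ = F·x = [10, -7, -2]
P̄ = F·P·Fᵀ + Q = [21 -8 0; -8 38 18; 0 18 49]
y = z − H·x̄ = [16]
S = H·P̄·Hᵀ + R = [77]
K = P̄·Hᵀ·S⁻¹ = [-29/77; 46/77; 18/77]
x' = x̄ + K·y = [306/77, 197/77, 134/77]
P' = (I − K·H)·P̄ = [776/77 718/77 522/77; 718/77 810/77 558/77; 522/77 558/77 3449/77]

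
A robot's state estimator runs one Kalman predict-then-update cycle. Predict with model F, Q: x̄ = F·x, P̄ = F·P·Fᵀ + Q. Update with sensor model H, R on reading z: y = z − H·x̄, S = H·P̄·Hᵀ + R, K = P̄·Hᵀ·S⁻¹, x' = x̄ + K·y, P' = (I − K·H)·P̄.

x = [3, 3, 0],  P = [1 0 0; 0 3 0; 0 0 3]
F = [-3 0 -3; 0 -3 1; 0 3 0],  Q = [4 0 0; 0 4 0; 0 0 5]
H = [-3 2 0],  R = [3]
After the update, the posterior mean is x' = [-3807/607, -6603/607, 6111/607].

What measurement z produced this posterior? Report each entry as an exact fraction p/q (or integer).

z = [-3]

x̄ = F·x = [-9, -9, 9]
P̄ = F·P·Fᵀ + Q = [40 -9 0; -9 34 -27; 0 -27 32]
S = H·P̄·Hᵀ + R = [607]
K = P̄·Hᵀ·S⁻¹ = [-138/607; 95/607; -54/607]
x' − x̄ = [1656/607, -1140/607, 648/607] = K·y
y = (KᵀK)⁻¹·Kᵀ·(x' − x̄) = [-12]
z = y + H·x̄ = [-12] + [9] = [-3]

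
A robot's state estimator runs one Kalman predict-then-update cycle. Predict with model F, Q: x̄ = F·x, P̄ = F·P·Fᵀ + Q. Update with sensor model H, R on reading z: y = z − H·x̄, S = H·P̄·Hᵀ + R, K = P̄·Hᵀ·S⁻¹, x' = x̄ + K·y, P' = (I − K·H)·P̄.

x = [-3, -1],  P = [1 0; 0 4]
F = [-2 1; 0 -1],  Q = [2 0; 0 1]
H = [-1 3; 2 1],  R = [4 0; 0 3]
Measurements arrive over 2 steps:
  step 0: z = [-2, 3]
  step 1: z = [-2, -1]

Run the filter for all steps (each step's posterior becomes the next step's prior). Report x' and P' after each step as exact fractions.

step 0: x' = [3931/2031, 223/2031], P' = [1174/2031 -14/2031; -14/2031 706/2031]
step 1: x' = [-169313/302401, -194617/302401], P' = [167908/302401 1252/302401; 1252/302401 90520/302401]

step 0: x̄ = F·x = [5, 1]
step 0: P̄ = F·P·Fᵀ + Q = [10 -4; -4 5]
step 0: y = z − H·x̄ = [0, -8]
step 0: S = H·P̄·Hᵀ + R = [83 -25; -25 32]
step 0: K = P̄·Hᵀ·S⁻¹ = [-304/2031 778/2031; 533/2031 226/2031]
step 0: x' = x̄ + K·y = [3931/2031, 223/2031]
step 0: P' = (I − K·H)·P̄ = [1174/2031 -14/2031; -14/2031 706/2031]
step 1: x̄ = F·x = [-7639/2031, -223/2031]
step 1: P̄ = F·P·Fᵀ + Q = [9520/2031 -734/2031; -734/2031 2737/2031]
step 1: y = z − H·x̄ = [-11032/2031, 4490/677]
step 1: S = H·P̄·Hᵀ + R = [46681/2031 -4833/677; -4833/677 14658/677]
step 1: K = P̄·Hᵀ·S⁻¹ = [-41038/302401 112356/302401; 67577/302401 31008/302401]
step 1: x' = x̄ + K·y = [-169313/302401, -194617/302401]
step 1: P' = (I − K·H)·P̄ = [167908/302401 1252/302401; 1252/302401 90520/302401]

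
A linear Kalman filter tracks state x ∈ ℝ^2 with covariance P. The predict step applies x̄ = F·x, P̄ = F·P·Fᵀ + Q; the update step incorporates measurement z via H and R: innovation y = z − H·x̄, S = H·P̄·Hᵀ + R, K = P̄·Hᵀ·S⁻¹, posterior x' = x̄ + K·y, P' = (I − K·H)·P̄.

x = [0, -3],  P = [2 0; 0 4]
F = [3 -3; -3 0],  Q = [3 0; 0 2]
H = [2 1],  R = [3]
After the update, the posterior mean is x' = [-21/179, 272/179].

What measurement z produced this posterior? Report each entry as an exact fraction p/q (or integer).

x̄ = F·x = [9, 0]
P̄ = F·P·Fᵀ + Q = [57 -18; -18 20]
S = H·P̄·Hᵀ + R = [179]
K = P̄·Hᵀ·S⁻¹ = [96/179; -16/179]
x' − x̄ = [-1632/179, 272/179] = K·y
y = (KᵀK)⁻¹·Kᵀ·(x' − x̄) = [-17]
z = y + H·x̄ = [-17] + [18] = [1]

z = [1]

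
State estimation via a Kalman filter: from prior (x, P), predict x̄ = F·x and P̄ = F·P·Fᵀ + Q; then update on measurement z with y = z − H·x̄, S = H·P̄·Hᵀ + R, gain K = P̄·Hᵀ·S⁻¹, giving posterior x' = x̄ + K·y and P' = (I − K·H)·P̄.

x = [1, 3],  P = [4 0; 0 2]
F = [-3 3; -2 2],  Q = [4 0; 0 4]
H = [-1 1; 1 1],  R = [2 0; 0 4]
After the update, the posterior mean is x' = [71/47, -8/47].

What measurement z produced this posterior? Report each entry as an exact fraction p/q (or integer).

x̄ = F·x = [6, 4]
P̄ = F·P·Fᵀ + Q = [58 36; 36 28]
S = H·P̄·Hᵀ + R = [16 -30; -30 162]
K = P̄·Hᵀ·S⁻¹ = [-62/141 211/423; 52/141 196/423]
x' − x̄ = [-211/47, -196/47] = K·y
y = (KᵀK)⁻¹·Kᵀ·(x' − x̄) = [0, -9]
z = y + H·x̄ = [0, -9] + [-2, 10] = [-2, 1]

z = [-2, 1]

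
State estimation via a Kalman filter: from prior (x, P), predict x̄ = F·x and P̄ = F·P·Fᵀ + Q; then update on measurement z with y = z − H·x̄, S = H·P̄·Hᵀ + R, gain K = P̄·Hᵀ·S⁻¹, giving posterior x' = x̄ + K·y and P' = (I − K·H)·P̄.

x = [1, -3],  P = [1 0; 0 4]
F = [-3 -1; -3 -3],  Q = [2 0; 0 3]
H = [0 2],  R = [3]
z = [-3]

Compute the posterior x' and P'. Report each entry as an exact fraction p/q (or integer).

x' = [-42/13, -18/13]
P' = [387/65 21/65; 21/65 48/65]

x̄ = F·x = [0, 6]
P̄ = F·P·Fᵀ + Q = [15 21; 21 48]
y = z − H·x̄ = [-15]
S = H·P̄·Hᵀ + R = [195]
K = P̄·Hᵀ·S⁻¹ = [14/65; 32/65]
x' = x̄ + K·y = [-42/13, -18/13]
P' = (I − K·H)·P̄ = [387/65 21/65; 21/65 48/65]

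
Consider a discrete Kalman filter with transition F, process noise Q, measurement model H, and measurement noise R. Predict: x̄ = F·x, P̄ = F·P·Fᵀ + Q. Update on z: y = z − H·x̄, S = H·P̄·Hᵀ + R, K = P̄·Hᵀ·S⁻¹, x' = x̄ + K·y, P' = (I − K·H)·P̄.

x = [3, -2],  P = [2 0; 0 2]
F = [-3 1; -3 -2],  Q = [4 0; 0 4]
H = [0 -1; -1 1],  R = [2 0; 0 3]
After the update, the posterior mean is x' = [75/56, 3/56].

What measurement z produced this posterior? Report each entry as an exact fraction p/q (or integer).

z = [-1, -3]

x̄ = F·x = [-11, -5]
P̄ = F·P·Fᵀ + Q = [24 14; 14 30]
S = H·P̄·Hᵀ + R = [32 -16; -16 29]
K = P̄·Hᵀ·S⁻¹ = [-283/336 -17/21; -307/336 1/21]
x' − x̄ = [691/56, 283/56] = K·y
y = (KᵀK)⁻¹·Kᵀ·(x' − x̄) = [-6, -9]
z = y + H·x̄ = [-6, -9] + [5, 6] = [-1, -3]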